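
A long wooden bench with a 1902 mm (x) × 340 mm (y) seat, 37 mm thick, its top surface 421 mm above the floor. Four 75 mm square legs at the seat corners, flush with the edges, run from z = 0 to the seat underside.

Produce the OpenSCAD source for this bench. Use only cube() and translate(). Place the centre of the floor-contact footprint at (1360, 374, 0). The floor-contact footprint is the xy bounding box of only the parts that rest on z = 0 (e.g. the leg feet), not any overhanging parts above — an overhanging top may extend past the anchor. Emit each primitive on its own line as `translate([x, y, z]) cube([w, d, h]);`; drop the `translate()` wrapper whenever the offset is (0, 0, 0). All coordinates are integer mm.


// leg_h = 421 − 37 = 384
translate([409, 204, 384]) cube([1902, 340, 37]);
translate([409, 204, 0]) cube([75, 75, 384]);
translate([409, 469, 0]) cube([75, 75, 384]);
translate([2236, 204, 0]) cube([75, 75, 384]);
translate([2236, 469, 0]) cube([75, 75, 384]);


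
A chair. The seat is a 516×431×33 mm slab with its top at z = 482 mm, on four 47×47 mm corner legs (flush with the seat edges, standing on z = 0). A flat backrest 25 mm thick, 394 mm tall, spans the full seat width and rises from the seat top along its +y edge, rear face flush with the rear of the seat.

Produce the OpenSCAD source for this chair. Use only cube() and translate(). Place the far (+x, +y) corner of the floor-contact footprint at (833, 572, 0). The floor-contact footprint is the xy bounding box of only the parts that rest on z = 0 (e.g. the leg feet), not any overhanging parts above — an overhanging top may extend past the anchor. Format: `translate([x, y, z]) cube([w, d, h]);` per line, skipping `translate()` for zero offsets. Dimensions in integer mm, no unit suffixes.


translate([317, 141, 449]) cube([516, 431, 33]);
translate([317, 141, 0]) cube([47, 47, 449]);
translate([786, 141, 0]) cube([47, 47, 449]);
translate([317, 525, 0]) cube([47, 47, 449]);
translate([786, 525, 0]) cube([47, 47, 449]);
translate([317, 547, 482]) cube([516, 25, 394]);


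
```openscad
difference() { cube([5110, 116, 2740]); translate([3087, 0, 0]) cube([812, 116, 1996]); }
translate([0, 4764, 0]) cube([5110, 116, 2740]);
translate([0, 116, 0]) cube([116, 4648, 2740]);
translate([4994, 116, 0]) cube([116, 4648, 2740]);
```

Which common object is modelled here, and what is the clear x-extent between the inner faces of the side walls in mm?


A single room. The interior width is 4878 mm.

Four walls enclosing a rectangle with a door in the front wall — a room. Outside width 5110 minus two 116 mm walls gives 4878 mm.


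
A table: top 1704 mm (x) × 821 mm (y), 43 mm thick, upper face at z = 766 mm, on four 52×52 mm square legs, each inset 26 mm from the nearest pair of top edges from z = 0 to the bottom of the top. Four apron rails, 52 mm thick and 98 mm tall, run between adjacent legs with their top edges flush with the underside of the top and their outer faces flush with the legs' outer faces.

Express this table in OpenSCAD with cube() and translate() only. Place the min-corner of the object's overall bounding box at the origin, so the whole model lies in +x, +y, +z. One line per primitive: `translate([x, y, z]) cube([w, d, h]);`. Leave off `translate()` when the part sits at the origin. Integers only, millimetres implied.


// leg_h = 766 - 43 = 723
// apron z = 723 - 98 = 625
translate([0, 0, 723]) cube([1704, 821, 43]);
translate([26, 26, 0]) cube([52, 52, 723]);
translate([1626, 26, 0]) cube([52, 52, 723]);
translate([26, 743, 0]) cube([52, 52, 723]);
translate([1626, 743, 0]) cube([52, 52, 723]);
translate([78, 26, 625]) cube([1548, 52, 98]);
translate([78, 743, 625]) cube([1548, 52, 98]);
translate([26, 78, 625]) cube([52, 665, 98]);
translate([1626, 78, 625]) cube([52, 665, 98]);


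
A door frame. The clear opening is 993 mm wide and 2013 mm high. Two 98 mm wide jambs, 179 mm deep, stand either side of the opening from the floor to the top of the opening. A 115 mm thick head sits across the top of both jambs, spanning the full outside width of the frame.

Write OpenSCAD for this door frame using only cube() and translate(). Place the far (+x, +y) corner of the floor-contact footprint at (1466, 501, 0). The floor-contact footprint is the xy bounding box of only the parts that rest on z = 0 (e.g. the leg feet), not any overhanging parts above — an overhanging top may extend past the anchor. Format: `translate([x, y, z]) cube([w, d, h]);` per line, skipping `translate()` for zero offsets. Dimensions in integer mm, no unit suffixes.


translate([277, 322, 0]) cube([98, 179, 2013]);
translate([1368, 322, 0]) cube([98, 179, 2013]);
translate([277, 322, 2013]) cube([1189, 179, 115]);


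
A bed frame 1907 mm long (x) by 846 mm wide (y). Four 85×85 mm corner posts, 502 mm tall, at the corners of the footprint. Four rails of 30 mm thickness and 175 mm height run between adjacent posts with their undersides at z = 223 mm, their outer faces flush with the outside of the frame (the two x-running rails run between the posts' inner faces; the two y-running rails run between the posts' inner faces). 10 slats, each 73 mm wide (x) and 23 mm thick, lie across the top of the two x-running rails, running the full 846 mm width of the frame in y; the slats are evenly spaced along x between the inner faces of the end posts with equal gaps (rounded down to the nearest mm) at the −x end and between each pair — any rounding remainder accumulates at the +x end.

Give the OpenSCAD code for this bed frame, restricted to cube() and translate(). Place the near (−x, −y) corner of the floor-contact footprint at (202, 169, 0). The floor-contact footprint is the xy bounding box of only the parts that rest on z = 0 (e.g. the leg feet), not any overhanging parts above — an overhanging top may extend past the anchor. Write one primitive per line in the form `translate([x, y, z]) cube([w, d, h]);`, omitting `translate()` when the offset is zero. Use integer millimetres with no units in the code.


// slat z = rail_z + rail_h = 223 + 175 = 398
// slat gap = ⌊(1737 − 10·73) / 11⌋ = 91
translate([202, 169, 0]) cube([85, 85, 502]);
translate([202, 930, 0]) cube([85, 85, 502]);
translate([2024, 169, 0]) cube([85, 85, 502]);
translate([2024, 930, 0]) cube([85, 85, 502]);
translate([287, 169, 223]) cube([1737, 30, 175]);
translate([287, 985, 223]) cube([1737, 30, 175]);
translate([202, 254, 223]) cube([30, 676, 175]);
translate([2079, 254, 223]) cube([30, 676, 175]);
translate([378, 169, 398]) cube([73, 846, 23]);
translate([542, 169, 398]) cube([73, 846, 23]);
translate([706, 169, 398]) cube([73, 846, 23]);
translate([870, 169, 398]) cube([73, 846, 23]);
translate([1034, 169, 398]) cube([73, 846, 23]);
translate([1198, 169, 398]) cube([73, 846, 23]);
translate([1362, 169, 398]) cube([73, 846, 23]);
translate([1526, 169, 398]) cube([73, 846, 23]);
translate([1690, 169, 398]) cube([73, 846, 23]);
translate([1854, 169, 398]) cube([73, 846, 23]);


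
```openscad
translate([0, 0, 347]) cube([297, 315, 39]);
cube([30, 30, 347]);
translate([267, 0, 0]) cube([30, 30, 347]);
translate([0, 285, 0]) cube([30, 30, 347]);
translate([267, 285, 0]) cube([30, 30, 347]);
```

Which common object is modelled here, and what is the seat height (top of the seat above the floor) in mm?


A stool. The seat height is 386 mm.

A 297×315×39 slab at z = 347 on four corner posts — a stool. The seat top is 347 + 39 = 386 mm.


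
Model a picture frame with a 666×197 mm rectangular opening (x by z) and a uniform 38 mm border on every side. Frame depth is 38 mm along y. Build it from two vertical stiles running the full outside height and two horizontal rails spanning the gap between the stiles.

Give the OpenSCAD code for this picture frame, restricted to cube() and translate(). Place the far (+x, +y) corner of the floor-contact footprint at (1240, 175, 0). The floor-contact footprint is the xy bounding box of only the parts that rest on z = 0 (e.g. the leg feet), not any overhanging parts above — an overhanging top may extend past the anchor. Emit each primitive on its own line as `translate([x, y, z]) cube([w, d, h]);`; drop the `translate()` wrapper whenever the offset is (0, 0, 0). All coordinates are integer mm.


translate([498, 137, 0]) cube([38, 38, 273]);
translate([1202, 137, 0]) cube([38, 38, 273]);
translate([536, 137, 0]) cube([666, 38, 38]);
translate([536, 137, 235]) cube([666, 38, 38]);


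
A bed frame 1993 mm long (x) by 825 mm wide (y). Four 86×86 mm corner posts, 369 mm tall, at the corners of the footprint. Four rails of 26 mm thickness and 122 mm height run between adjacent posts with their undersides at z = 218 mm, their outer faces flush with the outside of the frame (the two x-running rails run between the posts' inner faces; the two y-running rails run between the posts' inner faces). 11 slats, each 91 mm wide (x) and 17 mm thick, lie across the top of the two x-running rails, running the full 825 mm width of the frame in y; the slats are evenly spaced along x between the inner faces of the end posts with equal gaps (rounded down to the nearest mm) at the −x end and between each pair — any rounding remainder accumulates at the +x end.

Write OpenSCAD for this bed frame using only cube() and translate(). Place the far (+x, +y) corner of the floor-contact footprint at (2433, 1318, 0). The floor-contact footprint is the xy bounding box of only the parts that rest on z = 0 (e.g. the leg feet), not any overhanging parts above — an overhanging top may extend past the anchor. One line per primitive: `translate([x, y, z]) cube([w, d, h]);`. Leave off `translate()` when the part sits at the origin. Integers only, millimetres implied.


translate([440, 493, 0]) cube([86, 86, 369]);
translate([440, 1232, 0]) cube([86, 86, 369]);
translate([2347, 493, 0]) cube([86, 86, 369]);
translate([2347, 1232, 0]) cube([86, 86, 369]);
translate([526, 493, 218]) cube([1821, 26, 122]);
translate([526, 1292, 218]) cube([1821, 26, 122]);
translate([440, 579, 218]) cube([26, 653, 122]);
translate([2407, 579, 218]) cube([26, 653, 122]);
translate([594, 493, 340]) cube([91, 825, 17]);
translate([753, 493, 340]) cube([91, 825, 17]);
translate([912, 493, 340]) cube([91, 825, 17]);
translate([1071, 493, 340]) cube([91, 825, 17]);
translate([1230, 493, 340]) cube([91, 825, 17]);
translate([1389, 493, 340]) cube([91, 825, 17]);
translate([1548, 493, 340]) cube([91, 825, 17]);
translate([1707, 493, 340]) cube([91, 825, 17]);
translate([1866, 493, 340]) cube([91, 825, 17]);
translate([2025, 493, 340]) cube([91, 825, 17]);
translate([2184, 493, 340]) cube([91, 825, 17]);


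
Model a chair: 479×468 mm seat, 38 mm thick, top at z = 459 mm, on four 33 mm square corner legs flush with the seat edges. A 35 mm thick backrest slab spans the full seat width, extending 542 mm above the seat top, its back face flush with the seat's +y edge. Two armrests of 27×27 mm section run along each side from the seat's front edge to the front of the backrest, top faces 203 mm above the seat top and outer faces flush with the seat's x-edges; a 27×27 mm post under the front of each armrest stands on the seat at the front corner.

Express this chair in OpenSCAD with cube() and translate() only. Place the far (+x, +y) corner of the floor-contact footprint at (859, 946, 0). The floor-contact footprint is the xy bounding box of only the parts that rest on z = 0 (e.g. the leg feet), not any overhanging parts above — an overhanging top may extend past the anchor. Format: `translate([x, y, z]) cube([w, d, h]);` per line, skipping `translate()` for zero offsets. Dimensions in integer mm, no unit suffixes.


translate([380, 478, 421]) cube([479, 468, 38]);
translate([380, 478, 0]) cube([33, 33, 421]);
translate([826, 478, 0]) cube([33, 33, 421]);
translate([380, 913, 0]) cube([33, 33, 421]);
translate([826, 913, 0]) cube([33, 33, 421]);
translate([380, 911, 459]) cube([479, 35, 542]);
translate([380, 478, 635]) cube([27, 433, 27]);
translate([832, 478, 635]) cube([27, 433, 27]);
translate([380, 478, 459]) cube([27, 27, 176]);
translate([832, 478, 459]) cube([27, 27, 176]);


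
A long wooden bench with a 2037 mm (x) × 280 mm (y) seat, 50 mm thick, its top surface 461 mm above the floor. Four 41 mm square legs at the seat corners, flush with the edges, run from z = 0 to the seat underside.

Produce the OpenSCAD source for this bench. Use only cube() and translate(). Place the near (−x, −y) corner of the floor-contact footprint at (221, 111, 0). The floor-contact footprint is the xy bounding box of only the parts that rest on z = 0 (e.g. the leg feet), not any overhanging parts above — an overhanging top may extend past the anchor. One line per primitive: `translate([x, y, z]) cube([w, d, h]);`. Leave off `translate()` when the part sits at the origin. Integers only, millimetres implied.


translate([221, 111, 411]) cube([2037, 280, 50]);
translate([221, 111, 0]) cube([41, 41, 411]);
translate([221, 350, 0]) cube([41, 41, 411]);
translate([2217, 111, 0]) cube([41, 41, 411]);
translate([2217, 350, 0]) cube([41, 41, 411]);


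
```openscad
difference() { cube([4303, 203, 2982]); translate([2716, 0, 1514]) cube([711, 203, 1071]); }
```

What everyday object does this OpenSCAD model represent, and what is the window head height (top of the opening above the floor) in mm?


A wall with a window opening. The window head height is 2585 mm.

A wall with a rectangular opening subtracted — a window. Sill at z = 1514, opening 1071 mm tall, so the head is at 1514 + 1071 = 2585 mm.


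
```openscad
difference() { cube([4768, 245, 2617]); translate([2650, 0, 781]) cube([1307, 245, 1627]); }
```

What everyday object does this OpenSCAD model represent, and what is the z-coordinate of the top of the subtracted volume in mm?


A wall with a window opening. The window head height is 2408 mm.

A wall with a rectangular opening subtracted — a window. Sill at z = 781, opening 1627 mm tall, so the head is at 781 + 1627 = 2408 mm.


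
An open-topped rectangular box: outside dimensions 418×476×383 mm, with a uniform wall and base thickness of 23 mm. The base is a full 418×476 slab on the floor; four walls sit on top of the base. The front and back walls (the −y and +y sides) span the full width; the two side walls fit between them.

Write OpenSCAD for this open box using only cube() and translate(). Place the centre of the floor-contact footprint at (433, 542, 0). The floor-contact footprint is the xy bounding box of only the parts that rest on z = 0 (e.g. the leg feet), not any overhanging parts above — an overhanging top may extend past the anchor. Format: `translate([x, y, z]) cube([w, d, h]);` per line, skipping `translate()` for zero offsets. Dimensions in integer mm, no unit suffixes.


translate([224, 304, 0]) cube([418, 476, 23]);
translate([224, 304, 23]) cube([418, 23, 360]);
translate([224, 757, 23]) cube([418, 23, 360]);
translate([224, 327, 23]) cube([23, 430, 360]);
translate([619, 327, 23]) cube([23, 430, 360]);


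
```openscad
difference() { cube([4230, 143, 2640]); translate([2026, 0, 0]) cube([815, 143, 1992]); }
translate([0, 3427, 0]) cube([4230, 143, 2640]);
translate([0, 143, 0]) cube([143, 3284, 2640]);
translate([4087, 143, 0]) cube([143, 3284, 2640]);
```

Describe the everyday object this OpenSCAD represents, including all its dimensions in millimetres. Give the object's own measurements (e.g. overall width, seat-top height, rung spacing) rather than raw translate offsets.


A single room: four walls, each 2640 mm tall and 143 mm thick, enclosing an outside footprint 4230×3570 mm (x × y), no floor or roof. The front and back walls (−y and +y sides) run the full x-width; the side walls fit between their inner faces. A door opening 815 mm wide and 1992 mm tall is cut through the front wall from the floor up, its −x edge 2026 mm from the wall's −x end.


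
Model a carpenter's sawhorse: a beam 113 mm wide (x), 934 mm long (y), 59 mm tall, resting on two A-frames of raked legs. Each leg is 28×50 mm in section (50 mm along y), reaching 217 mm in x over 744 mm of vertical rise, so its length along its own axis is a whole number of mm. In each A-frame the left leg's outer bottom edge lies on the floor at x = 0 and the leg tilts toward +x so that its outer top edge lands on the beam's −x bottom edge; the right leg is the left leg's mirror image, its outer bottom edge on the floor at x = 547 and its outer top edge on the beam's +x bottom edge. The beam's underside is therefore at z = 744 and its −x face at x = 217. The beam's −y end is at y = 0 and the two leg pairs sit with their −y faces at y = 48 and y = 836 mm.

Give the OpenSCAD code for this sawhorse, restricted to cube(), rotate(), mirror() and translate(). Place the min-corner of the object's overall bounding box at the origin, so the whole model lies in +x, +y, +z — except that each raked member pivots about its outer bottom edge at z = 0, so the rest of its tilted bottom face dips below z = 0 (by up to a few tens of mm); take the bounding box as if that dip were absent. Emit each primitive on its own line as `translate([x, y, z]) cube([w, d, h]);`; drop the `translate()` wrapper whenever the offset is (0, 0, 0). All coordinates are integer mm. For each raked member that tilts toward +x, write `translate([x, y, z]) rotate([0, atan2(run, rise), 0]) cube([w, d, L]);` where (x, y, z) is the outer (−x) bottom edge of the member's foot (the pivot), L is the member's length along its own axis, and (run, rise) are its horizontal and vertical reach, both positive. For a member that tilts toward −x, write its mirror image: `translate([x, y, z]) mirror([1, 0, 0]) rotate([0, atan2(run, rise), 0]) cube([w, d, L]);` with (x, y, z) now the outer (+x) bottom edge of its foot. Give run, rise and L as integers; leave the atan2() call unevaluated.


translate([217, 0, 744]) cube([113, 934, 59]);
translate([0, 48, 0]) rotate([0, atan2(217, 744), 0]) cube([28, 50, 775]);
translate([547, 48, 0]) mirror([1, 0, 0]) rotate([0, atan2(217, 744), 0]) cube([28, 50, 775]);
translate([0, 836, 0]) rotate([0, atan2(217, 744), 0]) cube([28, 50, 775]);
translate([547, 836, 0]) mirror([1, 0, 0]) rotate([0, atan2(217, 744), 0]) cube([28, 50, 775]);


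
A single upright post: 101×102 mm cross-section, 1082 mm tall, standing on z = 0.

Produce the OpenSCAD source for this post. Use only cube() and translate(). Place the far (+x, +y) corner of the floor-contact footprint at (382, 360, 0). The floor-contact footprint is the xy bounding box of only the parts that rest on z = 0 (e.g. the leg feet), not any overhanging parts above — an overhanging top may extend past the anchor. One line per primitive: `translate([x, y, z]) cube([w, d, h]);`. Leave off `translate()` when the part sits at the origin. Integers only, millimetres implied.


translate([281, 258, 0]) cube([101, 102, 1082]);


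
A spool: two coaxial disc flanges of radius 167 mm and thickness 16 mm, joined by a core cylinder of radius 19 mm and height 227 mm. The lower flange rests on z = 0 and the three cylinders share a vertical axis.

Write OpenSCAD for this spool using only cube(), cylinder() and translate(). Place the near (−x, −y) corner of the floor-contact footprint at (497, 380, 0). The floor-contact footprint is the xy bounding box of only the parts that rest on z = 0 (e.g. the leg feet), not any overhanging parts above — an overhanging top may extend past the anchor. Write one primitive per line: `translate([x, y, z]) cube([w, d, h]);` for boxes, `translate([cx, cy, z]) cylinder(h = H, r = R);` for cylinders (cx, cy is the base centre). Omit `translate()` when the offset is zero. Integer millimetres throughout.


translate([664, 547, 0]) cylinder(h = 16, r = 167);
translate([664, 547, 16]) cylinder(h = 227, r = 19);
translate([664, 547, 243]) cylinder(h = 16, r = 167);


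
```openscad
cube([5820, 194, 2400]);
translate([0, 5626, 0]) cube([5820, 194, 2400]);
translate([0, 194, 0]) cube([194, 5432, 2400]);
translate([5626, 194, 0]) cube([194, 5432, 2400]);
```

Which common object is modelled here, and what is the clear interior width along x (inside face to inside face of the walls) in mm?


A house (or room) frame. The interior width is 5432 mm.

Four 2400 mm walls enclosing a rectangle with no floor or roof — a room or house frame. Outside width is 5820 mm and wall thickness is 194 mm, so the interior width is 5820 − 2 × 194 = 5432 mm.


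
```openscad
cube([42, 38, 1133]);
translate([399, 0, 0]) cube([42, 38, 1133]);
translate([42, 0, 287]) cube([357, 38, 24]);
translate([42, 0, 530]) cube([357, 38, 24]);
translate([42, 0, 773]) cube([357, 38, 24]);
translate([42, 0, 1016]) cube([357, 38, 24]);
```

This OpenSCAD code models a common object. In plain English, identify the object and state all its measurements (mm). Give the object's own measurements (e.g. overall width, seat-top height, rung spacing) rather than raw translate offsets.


A straight ladder. Two 42×38 mm vertical rails, 1133 mm tall, stand 441 mm apart (outside-to-outside) with their front faces coplanar on the −y side. 4 rungs, each 38 mm deep and 24 mm tall, span between the inner faces of the rails, front faces flush with the rails. The lowest rung's underside is at z = 287 mm and rungs are spaced 243 mm apart (underside to underside).


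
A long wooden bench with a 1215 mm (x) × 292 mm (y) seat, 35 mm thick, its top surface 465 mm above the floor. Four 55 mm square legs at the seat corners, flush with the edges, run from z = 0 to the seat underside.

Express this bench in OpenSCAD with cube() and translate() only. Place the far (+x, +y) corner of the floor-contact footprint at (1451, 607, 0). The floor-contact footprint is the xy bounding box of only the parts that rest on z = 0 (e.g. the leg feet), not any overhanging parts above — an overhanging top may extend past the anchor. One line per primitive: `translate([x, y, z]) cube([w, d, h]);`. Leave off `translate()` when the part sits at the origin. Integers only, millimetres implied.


// leg_h = 465 − 35 = 430
translate([236, 315, 430]) cube([1215, 292, 35]);
translate([236, 315, 0]) cube([55, 55, 430]);
translate([236, 552, 0]) cube([55, 55, 430]);
translate([1396, 315, 0]) cube([55, 55, 430]);
translate([1396, 552, 0]) cube([55, 55, 430]);


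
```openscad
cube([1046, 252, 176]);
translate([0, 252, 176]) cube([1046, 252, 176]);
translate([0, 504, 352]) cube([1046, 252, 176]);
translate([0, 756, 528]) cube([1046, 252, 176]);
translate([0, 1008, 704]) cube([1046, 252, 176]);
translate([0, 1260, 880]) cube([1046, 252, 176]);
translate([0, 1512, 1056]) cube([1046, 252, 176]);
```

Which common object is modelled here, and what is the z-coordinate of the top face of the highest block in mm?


A staircase. The total rise is 1232 mm.

7 identical blocks, each offset up and back from the previous — a staircase. Each step is 176 mm tall and there are 7 of them, so the total rise is 7 × 176 = 1232 mm.


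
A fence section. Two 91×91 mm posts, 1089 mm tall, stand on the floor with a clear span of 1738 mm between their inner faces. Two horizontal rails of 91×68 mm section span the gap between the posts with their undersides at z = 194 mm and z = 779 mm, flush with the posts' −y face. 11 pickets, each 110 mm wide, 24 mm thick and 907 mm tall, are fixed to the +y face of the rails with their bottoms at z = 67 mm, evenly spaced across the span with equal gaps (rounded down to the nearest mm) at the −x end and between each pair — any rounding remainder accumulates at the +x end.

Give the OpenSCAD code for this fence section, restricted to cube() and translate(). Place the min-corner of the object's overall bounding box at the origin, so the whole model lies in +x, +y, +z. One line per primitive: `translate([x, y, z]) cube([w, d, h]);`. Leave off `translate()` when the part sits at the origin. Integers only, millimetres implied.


cube([91, 91, 1089]);
translate([1829, 0, 0]) cube([91, 91, 1089]);
translate([91, 0, 194]) cube([1738, 91, 68]);
translate([91, 0, 779]) cube([1738, 91, 68]);
translate([135, 91, 67]) cube([110, 24, 907]);
translate([289, 91, 67]) cube([110, 24, 907]);
translate([443, 91, 67]) cube([110, 24, 907]);
translate([597, 91, 67]) cube([110, 24, 907]);
translate([751, 91, 67]) cube([110, 24, 907]);
translate([905, 91, 67]) cube([110, 24, 907]);
translate([1059, 91, 67]) cube([110, 24, 907]);
translate([1213, 91, 67]) cube([110, 24, 907]);
translate([1367, 91, 67]) cube([110, 24, 907]);
translate([1521, 91, 67]) cube([110, 24, 907]);
translate([1675, 91, 67]) cube([110, 24, 907]);


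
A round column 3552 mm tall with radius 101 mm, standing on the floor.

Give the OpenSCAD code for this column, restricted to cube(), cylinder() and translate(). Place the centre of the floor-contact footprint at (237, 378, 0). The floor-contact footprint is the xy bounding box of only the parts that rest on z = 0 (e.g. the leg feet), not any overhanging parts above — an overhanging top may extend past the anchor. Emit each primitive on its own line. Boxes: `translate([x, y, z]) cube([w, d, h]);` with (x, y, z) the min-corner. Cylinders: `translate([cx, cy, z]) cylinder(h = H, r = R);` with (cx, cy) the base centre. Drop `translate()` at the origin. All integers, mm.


translate([237, 378, 0]) cylinder(h = 3552, r = 101);


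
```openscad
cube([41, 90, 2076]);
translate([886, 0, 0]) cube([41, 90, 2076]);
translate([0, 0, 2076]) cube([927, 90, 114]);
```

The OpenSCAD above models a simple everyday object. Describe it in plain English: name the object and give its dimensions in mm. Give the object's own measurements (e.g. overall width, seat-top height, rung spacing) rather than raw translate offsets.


A door frame. The clear opening is 845 mm wide and 2076 mm high. Two 41 mm wide jambs, 90 mm deep, stand either side of the opening from the floor to the top of the opening. A 114 mm thick head sits across the top of both jambs, spanning the full outside width of the frame.


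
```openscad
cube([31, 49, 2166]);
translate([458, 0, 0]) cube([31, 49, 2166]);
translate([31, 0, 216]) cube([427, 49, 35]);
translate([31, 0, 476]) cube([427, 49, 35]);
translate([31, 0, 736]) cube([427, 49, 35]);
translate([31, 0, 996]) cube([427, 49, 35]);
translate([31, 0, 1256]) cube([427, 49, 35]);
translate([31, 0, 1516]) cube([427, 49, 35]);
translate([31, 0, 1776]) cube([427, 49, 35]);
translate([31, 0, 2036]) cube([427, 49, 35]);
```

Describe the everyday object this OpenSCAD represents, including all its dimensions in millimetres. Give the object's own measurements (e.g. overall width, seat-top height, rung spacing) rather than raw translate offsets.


A straight ladder. Two 31×49 mm vertical rails, 2166 mm tall, stand 489 mm apart (outside-to-outside) with their front faces coplanar on the −y side. 8 rungs, each 49 mm deep and 35 mm tall, span between the inner faces of the rails, front faces flush with the rails. The lowest rung's underside is at z = 216 mm and rungs are spaced 260 mm apart (underside to underside).


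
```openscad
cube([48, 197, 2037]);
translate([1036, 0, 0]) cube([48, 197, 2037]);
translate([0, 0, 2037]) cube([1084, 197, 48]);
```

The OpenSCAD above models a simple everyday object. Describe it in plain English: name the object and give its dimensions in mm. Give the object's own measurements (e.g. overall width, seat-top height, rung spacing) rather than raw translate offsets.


A door frame. The clear opening is 988 mm wide and 2037 mm high. Two 48 mm wide jambs, 197 mm deep, stand either side of the opening from the floor to the top of the opening. A 48 mm thick head sits across the top of both jambs, spanning the full outside width of the frame.


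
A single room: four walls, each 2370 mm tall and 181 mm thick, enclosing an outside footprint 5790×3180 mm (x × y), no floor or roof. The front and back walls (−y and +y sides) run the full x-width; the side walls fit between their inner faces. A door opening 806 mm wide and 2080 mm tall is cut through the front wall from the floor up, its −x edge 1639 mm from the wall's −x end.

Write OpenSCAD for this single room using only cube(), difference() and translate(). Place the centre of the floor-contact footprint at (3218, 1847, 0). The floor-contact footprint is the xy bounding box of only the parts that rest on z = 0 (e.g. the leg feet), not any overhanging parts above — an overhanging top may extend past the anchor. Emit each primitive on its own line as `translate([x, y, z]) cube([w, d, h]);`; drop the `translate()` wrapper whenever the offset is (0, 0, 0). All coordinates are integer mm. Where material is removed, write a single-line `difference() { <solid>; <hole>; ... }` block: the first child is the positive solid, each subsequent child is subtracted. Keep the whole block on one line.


difference() { translate([323, 257, 0]) cube([5790, 181, 2370]); translate([1962, 257, 0]) cube([806, 181, 2080]); }
translate([323, 3256, 0]) cube([5790, 181, 2370]);
translate([323, 438, 0]) cube([181, 2818, 2370]);
translate([5932, 438, 0]) cube([181, 2818, 2370]);


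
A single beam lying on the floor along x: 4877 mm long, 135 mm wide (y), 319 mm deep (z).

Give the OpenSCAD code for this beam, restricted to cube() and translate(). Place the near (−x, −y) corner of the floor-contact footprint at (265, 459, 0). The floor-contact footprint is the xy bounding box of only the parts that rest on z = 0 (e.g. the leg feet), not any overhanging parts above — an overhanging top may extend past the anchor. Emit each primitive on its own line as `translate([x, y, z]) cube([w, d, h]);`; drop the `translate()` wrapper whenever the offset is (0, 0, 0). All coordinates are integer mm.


translate([265, 459, 0]) cube([4877, 135, 319]);


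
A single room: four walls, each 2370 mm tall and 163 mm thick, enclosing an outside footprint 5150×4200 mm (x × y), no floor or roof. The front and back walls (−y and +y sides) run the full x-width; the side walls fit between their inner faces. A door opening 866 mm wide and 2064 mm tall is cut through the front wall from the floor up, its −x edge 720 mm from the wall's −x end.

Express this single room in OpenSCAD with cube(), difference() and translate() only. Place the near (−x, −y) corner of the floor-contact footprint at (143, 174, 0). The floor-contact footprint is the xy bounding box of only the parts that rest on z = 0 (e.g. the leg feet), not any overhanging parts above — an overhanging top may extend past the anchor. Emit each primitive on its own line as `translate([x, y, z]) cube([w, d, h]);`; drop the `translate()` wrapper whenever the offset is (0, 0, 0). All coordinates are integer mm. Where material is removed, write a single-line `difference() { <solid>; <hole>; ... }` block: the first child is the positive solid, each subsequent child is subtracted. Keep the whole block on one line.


difference() { translate([143, 174, 0]) cube([5150, 163, 2370]); translate([863, 174, 0]) cube([866, 163, 2064]); }
translate([143, 4211, 0]) cube([5150, 163, 2370]);
translate([143, 337, 0]) cube([163, 3874, 2370]);
translate([5130, 337, 0]) cube([163, 3874, 2370]);


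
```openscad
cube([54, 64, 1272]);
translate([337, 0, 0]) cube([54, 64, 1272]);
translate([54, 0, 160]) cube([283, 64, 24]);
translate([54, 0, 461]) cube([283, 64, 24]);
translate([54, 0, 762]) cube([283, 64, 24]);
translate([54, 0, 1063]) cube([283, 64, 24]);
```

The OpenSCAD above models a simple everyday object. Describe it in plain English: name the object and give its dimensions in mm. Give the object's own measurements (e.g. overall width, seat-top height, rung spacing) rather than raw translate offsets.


A straight ladder. Two 54×64 mm vertical rails, 1272 mm tall, stand 391 mm apart (outside-to-outside) with their front faces coplanar on the −y side. 4 rungs, each 64 mm deep and 24 mm tall, span between the inner faces of the rails, front faces flush with the rails. The lowest rung's underside is at z = 160 mm and rungs are spaced 301 mm apart (underside to underside).


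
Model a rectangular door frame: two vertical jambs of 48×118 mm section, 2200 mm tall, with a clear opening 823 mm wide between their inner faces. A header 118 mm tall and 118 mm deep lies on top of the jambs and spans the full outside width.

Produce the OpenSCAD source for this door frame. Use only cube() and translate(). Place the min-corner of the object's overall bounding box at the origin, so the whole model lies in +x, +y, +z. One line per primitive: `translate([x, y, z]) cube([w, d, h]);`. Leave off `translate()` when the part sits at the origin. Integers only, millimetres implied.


cube([48, 118, 2200]);
translate([871, 0, 0]) cube([48, 118, 2200]);
translate([0, 0, 2200]) cube([919, 118, 118]);


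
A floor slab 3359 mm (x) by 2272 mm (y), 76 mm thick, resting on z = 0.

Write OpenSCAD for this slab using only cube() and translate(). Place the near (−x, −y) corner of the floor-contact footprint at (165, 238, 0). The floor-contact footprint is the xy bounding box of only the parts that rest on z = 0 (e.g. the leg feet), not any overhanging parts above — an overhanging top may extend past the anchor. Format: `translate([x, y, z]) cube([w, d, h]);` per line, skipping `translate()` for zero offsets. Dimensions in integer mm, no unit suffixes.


translate([165, 238, 0]) cube([3359, 2272, 76]);


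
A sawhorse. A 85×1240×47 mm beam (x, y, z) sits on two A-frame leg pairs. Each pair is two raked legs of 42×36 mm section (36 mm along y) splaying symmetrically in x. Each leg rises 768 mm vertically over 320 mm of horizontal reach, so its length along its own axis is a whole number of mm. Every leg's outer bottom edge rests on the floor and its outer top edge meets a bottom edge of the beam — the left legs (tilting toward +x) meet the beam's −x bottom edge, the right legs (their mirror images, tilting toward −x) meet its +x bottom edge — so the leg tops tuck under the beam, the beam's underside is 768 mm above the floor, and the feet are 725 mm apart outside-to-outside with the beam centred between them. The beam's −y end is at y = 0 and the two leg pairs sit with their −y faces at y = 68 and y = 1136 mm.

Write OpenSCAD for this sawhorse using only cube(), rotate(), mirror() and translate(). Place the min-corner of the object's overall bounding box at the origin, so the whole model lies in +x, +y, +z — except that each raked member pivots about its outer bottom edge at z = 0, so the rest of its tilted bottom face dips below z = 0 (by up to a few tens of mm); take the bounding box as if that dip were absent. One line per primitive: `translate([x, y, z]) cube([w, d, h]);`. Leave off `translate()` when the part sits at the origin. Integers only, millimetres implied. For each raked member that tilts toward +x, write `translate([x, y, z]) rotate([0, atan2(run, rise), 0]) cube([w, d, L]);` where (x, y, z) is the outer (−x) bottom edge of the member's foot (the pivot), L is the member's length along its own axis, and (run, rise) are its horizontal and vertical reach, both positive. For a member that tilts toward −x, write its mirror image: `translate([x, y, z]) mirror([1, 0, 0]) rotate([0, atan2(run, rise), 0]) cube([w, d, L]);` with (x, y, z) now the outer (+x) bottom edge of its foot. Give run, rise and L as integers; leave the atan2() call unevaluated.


translate([320, 0, 768]) cube([85, 1240, 47]);
translate([0, 68, 0]) rotate([0, atan2(320, 768), 0]) cube([42, 36, 832]);
translate([725, 68, 0]) mirror([1, 0, 0]) rotate([0, atan2(320, 768), 0]) cube([42, 36, 832]);
translate([0, 1136, 0]) rotate([0, atan2(320, 768), 0]) cube([42, 36, 832]);
translate([725, 1136, 0]) mirror([1, 0, 0]) rotate([0, atan2(320, 768), 0]) cube([42, 36, 832]);


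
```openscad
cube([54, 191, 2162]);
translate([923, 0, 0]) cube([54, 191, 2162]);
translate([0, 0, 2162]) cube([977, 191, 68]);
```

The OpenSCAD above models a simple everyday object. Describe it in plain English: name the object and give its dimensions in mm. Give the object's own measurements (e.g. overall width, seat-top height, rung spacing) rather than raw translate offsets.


A door frame. The clear opening is 869 mm wide and 2162 mm high. Two 54 mm wide jambs, 191 mm deep, stand either side of the opening from the floor to the top of the opening. A 68 mm thick head sits across the top of both jambs, spanning the full outside width of the frame.


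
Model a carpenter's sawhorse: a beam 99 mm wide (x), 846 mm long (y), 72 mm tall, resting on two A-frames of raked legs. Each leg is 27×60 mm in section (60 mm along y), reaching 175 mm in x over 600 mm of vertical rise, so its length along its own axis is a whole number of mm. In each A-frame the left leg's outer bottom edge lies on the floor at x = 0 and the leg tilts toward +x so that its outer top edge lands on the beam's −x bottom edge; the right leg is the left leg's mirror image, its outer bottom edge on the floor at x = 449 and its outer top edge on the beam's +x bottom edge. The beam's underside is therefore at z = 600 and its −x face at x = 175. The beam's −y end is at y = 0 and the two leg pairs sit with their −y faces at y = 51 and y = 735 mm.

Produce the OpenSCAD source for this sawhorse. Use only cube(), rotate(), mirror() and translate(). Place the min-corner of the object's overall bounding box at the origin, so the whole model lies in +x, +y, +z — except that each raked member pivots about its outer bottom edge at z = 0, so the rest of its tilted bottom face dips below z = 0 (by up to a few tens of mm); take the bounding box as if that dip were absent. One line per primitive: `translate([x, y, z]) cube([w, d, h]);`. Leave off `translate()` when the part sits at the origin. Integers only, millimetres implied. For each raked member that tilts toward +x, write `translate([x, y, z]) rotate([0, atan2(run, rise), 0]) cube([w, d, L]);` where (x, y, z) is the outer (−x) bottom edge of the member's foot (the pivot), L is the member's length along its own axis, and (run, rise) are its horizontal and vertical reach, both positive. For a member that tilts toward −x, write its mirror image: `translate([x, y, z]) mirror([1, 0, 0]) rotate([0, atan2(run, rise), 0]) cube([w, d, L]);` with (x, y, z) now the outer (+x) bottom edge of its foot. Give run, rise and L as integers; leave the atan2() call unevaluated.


// leg length = √(175² + 600²) = 625
// right-leg outer foot x = 2·175 + 99 = 449
// beam min-corner = (175, 0, 600)
translate([175, 0, 600]) cube([99, 846, 72]);
translate([0, 51, 0]) rotate([0, atan2(175, 600), 0]) cube([27, 60, 625]);
translate([449, 51, 0]) mirror([1, 0, 0]) rotate([0, atan2(175, 600), 0]) cube([27, 60, 625]);
translate([0, 735, 0]) rotate([0, atan2(175, 600), 0]) cube([27, 60, 625]);
translate([449, 735, 0]) mirror([1, 0, 0]) rotate([0, atan2(175, 600), 0]) cube([27, 60, 625]);


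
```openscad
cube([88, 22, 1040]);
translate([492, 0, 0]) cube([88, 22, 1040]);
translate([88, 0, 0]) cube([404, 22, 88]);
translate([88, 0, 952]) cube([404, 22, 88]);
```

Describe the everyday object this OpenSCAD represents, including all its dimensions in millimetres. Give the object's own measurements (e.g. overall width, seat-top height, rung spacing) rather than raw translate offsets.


A rectangular picture frame lying in the x–z plane (depth along y). The opening is 404 mm wide (x) by 864 mm tall (z), surrounded by a border 88 mm wide on all four sides. The frame is 22 mm deep and is made of two full-height vertical stiles with two horizontal rails fitted between them.


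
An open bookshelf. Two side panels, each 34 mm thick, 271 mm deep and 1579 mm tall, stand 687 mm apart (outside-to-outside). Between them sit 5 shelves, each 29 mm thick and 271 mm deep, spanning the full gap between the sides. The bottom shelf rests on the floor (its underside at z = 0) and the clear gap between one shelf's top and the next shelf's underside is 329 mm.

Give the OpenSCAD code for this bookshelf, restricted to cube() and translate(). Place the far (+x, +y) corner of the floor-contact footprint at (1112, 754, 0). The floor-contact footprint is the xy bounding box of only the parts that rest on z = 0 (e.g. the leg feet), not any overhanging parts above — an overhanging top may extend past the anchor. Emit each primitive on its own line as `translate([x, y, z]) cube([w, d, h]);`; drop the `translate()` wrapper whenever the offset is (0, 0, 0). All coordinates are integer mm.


translate([425, 483, 0]) cube([34, 271, 1579]);
translate([1078, 483, 0]) cube([34, 271, 1579]);
translate([459, 483, 0]) cube([619, 271, 29]);
translate([459, 483, 358]) cube([619, 271, 29]);
translate([459, 483, 716]) cube([619, 271, 29]);
translate([459, 483, 1074]) cube([619, 271, 29]);
translate([459, 483, 1432]) cube([619, 271, 29]);
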